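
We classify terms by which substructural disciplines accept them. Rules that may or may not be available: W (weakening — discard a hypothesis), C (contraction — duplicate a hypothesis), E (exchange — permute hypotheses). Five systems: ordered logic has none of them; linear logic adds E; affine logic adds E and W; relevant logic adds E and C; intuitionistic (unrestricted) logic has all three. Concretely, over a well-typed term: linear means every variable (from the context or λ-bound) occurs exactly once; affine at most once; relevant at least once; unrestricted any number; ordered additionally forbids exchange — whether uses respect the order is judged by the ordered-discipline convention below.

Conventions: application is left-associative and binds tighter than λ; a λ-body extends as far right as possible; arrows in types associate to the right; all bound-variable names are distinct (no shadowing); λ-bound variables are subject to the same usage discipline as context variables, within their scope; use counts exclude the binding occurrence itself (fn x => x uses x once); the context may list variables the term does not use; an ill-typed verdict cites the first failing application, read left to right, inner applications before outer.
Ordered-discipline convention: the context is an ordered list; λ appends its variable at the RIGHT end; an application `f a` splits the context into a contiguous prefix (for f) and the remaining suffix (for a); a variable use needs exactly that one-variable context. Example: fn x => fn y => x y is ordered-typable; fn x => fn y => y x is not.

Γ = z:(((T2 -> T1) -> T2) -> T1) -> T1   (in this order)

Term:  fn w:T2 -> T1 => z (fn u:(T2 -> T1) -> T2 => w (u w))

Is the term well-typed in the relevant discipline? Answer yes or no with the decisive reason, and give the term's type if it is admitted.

yes — none of z, w, u goes unused; term : (T2 -> T1) -> T1
usage: z: 1×, w (bound): 2×, u (bound): 1×
uses in reading order: z, w, u, w
typing: the term checks, with type (T2 -> T1) -> T1
summary: ordered ✗, linear ✗, affine ✗, relevant ✓, unrestricted ✓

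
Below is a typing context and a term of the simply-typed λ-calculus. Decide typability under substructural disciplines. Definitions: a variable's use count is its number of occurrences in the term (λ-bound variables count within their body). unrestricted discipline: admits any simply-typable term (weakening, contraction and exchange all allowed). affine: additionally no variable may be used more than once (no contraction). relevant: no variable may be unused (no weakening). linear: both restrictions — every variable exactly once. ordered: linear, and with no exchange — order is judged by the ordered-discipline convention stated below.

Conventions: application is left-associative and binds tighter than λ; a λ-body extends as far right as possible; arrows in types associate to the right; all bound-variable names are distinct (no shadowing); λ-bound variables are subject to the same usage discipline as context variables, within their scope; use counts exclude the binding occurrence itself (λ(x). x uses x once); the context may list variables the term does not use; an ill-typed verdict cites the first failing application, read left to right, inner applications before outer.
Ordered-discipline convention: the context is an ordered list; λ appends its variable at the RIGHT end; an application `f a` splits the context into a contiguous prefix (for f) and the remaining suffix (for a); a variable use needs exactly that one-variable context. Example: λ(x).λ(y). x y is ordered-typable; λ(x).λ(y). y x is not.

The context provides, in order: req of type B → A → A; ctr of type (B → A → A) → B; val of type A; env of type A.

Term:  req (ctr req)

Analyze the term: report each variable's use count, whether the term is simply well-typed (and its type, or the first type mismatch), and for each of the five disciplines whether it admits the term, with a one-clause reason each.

counts: req: 2×; ctr: 1×; val: 0×; env: 0×
uses in reading order: req, ctr, req
typing: well-typed — term : A → A
ordered: ✗, uses contraction: req ×2; val, env left unused
linear: ✗, uses contraction: req ×2; val, env left unused
affine: ✗, uses contraction: req ×2
relevant: ✗, val, env left unused
unrestricted: ✓, typability at A → A is all that's needed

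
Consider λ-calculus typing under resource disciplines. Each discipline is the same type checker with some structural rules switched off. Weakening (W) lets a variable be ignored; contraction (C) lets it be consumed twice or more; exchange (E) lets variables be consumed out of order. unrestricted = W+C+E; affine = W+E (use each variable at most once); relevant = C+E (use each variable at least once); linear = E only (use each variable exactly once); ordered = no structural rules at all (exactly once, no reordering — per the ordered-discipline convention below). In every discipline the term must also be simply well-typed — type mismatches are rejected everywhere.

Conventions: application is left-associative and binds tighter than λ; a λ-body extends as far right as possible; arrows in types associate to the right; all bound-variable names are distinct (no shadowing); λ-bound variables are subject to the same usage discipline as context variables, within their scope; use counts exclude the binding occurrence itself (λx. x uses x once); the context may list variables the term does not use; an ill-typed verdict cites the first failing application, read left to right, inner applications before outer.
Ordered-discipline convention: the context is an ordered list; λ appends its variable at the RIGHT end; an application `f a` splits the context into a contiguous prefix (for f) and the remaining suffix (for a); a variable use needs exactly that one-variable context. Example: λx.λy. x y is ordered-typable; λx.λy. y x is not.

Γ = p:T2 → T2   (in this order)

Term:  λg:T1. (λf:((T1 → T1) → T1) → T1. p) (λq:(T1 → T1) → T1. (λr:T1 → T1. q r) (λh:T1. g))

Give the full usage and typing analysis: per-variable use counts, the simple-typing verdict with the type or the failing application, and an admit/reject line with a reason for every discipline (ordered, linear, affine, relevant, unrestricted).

usage: p=1, g [bound]=1, f [bound]=0, q [bound]=1, r [bound]=1, h [bound]=0
order of uses: p, q, r, g
typing: well-typed at T1 → T2 → T2
ordered: ✗, f, h never used (weakening)
linear: ✗, f, h never used (weakening)
affine: ✓, none of p, g, f, q, r, h used more than once
relevant: ✗, f, h never used (weakening)
unrestricted: ✓, well-typed at T1 → T2 → T2; no restrictions here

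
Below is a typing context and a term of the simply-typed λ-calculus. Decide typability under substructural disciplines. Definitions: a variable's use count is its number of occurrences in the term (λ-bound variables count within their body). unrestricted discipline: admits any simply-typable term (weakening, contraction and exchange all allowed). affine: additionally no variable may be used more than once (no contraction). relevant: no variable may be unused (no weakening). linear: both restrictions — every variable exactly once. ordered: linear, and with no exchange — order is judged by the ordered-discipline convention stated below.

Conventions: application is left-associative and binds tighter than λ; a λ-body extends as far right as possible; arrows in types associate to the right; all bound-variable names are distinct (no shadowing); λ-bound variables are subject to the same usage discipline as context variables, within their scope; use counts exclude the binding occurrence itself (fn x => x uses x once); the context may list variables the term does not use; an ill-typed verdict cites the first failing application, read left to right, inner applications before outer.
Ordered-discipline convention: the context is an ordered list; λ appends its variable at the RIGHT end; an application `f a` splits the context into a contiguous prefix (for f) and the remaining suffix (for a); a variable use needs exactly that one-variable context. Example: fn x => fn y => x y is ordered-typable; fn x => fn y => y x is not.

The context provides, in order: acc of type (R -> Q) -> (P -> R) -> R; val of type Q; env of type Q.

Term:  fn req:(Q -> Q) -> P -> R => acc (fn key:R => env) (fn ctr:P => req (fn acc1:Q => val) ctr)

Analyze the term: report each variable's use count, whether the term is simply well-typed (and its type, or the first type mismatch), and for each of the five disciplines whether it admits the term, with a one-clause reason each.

variable uses: acc=1, val=1, env=1, req (bound)=1, key (bound)=0, ctr (bound)=1, acc1 (bound)=0
order of uses: acc, env, req, val, ctr
typing: ✓ — ((Q -> Q) -> P -> R) -> R
ordered ✗ (needs weakening: key, acc1 unused)
linear ✗ (needs weakening: key, acc1 unused)
affine ✓ (at most one use each (acc, val, env, req, key, ctr, acc1))
relevant ✗ (needs weakening: key, acc1 unused)
unrestricted ✓ (type-checks (((Q -> Q) -> P -> R) -> R) and nothing is barred)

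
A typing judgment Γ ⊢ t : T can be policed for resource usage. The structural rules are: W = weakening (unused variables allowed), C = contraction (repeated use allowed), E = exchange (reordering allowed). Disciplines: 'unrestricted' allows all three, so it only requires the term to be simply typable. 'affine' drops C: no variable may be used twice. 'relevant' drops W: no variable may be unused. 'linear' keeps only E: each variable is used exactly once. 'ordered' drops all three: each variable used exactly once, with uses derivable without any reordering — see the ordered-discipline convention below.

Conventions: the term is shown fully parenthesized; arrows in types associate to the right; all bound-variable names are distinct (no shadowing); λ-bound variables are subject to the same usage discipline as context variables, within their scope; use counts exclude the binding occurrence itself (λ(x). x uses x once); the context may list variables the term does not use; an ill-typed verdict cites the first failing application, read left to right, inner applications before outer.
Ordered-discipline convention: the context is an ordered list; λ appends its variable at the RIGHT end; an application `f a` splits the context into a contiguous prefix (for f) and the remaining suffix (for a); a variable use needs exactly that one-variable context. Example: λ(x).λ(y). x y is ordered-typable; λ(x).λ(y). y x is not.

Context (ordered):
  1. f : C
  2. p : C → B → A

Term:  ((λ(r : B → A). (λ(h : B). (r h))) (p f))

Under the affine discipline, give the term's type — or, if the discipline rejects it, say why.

term : B → A
usage: f: 1×, p: 1×, r (bound): 1×, h (bound): 1×
left-to-right use order: r, h, p, f
typing: well-typed — term : B → A
all disciplines: ordered ✗ · linear ✓ · affine ✓ · relevant ✓ · unrestricted ✓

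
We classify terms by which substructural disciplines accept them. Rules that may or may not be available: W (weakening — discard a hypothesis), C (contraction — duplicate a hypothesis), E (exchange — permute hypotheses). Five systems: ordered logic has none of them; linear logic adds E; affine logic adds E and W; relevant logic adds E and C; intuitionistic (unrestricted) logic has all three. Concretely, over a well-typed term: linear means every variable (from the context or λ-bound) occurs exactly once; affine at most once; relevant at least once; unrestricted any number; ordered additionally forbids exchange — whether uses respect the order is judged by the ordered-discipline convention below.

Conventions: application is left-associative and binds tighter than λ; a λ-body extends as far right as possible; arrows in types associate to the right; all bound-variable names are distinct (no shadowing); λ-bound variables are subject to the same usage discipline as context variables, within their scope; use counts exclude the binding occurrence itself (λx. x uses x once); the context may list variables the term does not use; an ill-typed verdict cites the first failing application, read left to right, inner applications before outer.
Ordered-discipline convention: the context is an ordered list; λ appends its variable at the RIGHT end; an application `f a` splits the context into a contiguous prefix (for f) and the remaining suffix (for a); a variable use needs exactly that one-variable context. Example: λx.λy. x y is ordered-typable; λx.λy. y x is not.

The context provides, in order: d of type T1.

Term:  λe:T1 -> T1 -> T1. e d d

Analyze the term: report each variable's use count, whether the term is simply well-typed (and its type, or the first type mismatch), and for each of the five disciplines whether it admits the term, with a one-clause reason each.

counts: d: 2×, e (λ-bound): 1×
left-to-right use order: e, d, d
typing: the term checks, with type (T1 -> T1 -> T1) -> T1
ordered ✗ (repeated use of d ×2)
linear ✗ (repeated use of d ×2)
affine ✗ (repeated use of d ×2)
relevant ✓ (every one of d, e appears)
unrestricted ✓ (typability at (T1 -> T1 -> T1) -> T1 is all that's needed)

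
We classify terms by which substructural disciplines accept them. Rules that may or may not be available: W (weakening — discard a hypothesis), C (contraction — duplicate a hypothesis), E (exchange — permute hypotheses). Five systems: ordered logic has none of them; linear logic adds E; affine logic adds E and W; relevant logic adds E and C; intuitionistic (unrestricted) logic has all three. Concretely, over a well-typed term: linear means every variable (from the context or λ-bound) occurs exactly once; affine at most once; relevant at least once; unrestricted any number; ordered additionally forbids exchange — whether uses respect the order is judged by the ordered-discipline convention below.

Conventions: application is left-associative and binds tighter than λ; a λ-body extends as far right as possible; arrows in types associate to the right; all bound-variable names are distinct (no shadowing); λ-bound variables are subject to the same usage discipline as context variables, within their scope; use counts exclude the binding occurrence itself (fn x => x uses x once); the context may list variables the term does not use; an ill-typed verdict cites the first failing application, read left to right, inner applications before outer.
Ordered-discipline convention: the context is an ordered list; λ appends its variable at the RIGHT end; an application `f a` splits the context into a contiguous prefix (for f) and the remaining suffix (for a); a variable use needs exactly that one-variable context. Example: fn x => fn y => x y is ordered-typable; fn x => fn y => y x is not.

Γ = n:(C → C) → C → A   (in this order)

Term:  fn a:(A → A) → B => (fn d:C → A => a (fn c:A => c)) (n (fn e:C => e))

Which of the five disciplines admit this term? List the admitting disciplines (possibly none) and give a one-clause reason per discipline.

accepted by: affine, unrestricted
usage: n=1, a (λ-bound)=1, d (λ-bound)=0, c (λ-bound)=1, e (λ-bound)=1
uses in reading order: a, c, n, e
typing: the term checks, with type ((A → A) → B) → B
ordered: ✗ — needs weakening: d unused
linear: ✗ — needs weakening: d unused
affine: ✓ — n, a, d, c, e: no repeats, contraction unneeded
relevant: ✗ — needs weakening: d unused
unrestricted: ✓ — typability at ((A → A) → B) → B is all that's needed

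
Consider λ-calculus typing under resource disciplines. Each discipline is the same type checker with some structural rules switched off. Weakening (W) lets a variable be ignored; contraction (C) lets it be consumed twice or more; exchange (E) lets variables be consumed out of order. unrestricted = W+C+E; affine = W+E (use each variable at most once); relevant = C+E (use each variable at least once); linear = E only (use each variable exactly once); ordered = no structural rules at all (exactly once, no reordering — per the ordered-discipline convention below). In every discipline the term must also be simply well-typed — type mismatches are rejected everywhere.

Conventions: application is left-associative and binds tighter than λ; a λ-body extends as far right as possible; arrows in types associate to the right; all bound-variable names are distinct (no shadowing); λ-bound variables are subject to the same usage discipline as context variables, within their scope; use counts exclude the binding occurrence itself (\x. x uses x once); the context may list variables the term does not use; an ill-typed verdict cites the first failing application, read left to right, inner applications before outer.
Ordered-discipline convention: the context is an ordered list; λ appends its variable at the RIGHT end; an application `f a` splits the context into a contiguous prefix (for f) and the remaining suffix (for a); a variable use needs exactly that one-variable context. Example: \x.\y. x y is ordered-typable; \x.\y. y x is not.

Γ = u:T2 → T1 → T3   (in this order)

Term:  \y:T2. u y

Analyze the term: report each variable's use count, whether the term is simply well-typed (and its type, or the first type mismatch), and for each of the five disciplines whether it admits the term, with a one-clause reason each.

variable uses: u: 1, y (λ-bound): 1
uses in reading order: u, y
typing: the term checks, with type T2 → T1 → T3
ordered: ✓, one use each (u, y); ordered split holds
linear: ✓, each of u, y used exactly once
affine: ✓, none of u, y used more than once
relevant: ✓, every one of u, y appears
unrestricted: ✓, well-typed at T2 → T1 → T3; no restrictions here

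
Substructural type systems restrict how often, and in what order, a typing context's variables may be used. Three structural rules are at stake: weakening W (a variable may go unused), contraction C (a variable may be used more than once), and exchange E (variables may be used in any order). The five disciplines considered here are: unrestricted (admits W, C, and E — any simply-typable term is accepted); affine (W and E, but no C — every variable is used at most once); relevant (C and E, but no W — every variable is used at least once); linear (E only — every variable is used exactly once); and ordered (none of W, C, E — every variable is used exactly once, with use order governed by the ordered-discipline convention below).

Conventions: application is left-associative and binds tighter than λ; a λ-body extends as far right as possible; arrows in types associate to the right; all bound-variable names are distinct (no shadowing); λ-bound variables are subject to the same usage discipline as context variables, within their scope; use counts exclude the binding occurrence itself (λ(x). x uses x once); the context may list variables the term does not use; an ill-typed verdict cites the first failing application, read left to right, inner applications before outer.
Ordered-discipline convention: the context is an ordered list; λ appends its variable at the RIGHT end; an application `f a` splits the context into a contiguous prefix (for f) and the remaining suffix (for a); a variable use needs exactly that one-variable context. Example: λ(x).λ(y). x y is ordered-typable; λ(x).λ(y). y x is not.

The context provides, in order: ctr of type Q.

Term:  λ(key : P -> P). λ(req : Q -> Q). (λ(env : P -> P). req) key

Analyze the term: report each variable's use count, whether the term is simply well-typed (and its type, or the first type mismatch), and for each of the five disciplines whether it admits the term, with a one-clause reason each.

variable uses: ctr: 0, key (bound): 1, req (bound): 1, env (bound): 0
uses in reading order: req, key
typing: ✓ — (P -> P) -> (Q -> Q) -> Q -> Q
ordered: ✗ — needs weakening: ctr, env unused
linear: ✗ — needs weakening: ctr, env unused
affine: ✓ — at most one use each (ctr, key, req, env)
relevant: ✗ — needs weakening: ctr, env unused
unrestricted: ✓ — simply typable at (P -> P) -> (Q -> Q) -> Q -> Q; W, C, E all held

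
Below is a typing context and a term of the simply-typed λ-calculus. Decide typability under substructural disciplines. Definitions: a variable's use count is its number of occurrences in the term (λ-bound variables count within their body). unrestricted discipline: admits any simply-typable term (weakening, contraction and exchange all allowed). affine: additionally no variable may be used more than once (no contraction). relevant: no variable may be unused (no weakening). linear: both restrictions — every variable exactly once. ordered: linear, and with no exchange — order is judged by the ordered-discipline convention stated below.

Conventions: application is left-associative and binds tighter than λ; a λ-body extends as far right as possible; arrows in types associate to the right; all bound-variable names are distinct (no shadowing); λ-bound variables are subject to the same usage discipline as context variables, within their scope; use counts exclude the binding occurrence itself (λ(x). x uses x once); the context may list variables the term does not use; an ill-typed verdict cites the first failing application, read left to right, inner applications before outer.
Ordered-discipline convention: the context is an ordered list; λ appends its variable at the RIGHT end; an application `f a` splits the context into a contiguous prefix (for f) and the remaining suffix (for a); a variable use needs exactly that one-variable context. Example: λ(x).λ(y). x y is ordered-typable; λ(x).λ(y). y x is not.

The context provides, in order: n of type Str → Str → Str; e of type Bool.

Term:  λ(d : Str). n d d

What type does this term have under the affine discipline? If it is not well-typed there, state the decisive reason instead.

not well-typed under affine — needs contraction — d ×2
usage: n ×1; e ×0; d (bound) ×2
left-to-right use order: n, d, d
typing: well-typed at Str → Str
all disciplines: ordered ✗, linear ✗, affine ✗, relevant ✗, unrestricted ✓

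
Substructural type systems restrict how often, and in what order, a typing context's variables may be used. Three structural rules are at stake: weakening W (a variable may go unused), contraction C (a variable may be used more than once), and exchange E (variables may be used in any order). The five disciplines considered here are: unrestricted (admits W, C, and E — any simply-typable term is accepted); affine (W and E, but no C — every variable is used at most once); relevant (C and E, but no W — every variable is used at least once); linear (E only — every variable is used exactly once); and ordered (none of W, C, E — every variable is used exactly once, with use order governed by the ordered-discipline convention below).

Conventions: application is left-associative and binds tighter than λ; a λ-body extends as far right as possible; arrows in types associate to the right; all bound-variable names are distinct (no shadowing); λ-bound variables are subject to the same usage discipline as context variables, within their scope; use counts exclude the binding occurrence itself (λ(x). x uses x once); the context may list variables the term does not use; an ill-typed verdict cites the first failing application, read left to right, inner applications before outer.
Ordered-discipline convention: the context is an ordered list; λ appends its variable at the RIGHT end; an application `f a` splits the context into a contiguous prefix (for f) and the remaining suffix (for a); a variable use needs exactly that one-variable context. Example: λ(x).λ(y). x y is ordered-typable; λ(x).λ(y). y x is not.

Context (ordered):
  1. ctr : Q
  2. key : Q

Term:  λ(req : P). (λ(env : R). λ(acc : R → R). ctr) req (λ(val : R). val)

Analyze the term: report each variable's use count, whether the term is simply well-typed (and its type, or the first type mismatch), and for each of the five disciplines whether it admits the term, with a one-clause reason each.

usage: ctr: 1, key: 0, req (λ-bound): 1, env (λ-bound): 0, acc (λ-bound): 0, val (λ-bound): 1
use order (left to right): ctr, req, val
typing: ill-typed: an argument P mismatches the expected R
ordered: ✗, not simply typable
linear: ✗, fails simple typing
affine: ✗, a type mismatch blocks all five
relevant: ✗, the type mismatch rejects it
unrestricted: ✗, not simply typable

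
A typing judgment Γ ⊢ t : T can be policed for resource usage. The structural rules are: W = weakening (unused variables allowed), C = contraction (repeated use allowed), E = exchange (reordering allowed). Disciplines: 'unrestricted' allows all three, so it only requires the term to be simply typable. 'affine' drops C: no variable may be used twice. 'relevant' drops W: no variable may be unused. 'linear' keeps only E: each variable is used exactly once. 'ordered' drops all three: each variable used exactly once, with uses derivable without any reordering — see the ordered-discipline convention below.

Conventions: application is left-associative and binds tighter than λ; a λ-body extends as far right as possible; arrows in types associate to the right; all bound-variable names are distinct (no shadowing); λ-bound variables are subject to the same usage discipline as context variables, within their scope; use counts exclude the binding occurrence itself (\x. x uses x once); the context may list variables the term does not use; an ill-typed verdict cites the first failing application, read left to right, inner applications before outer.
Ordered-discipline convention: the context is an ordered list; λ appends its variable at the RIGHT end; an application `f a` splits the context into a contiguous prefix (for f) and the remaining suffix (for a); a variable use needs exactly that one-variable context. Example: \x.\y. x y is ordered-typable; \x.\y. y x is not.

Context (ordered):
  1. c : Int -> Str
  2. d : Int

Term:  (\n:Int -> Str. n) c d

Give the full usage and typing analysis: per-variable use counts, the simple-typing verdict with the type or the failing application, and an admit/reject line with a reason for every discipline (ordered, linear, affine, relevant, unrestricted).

variable uses: c=1; d=1; n [bound]=1
order of uses: n, c, d
typing: the term checks, with type Str
ordered: ✓ — single-use (c, d, n), ordered derivation ok
linear: ✓ — each of c, d, n used exactly once
affine: ✓ — c, d, n: no repeats, contraction unneeded
relevant: ✓ — c, d, n: all used, weakening unneeded
unrestricted: ✓ — type-checks (Str) and nothing is barred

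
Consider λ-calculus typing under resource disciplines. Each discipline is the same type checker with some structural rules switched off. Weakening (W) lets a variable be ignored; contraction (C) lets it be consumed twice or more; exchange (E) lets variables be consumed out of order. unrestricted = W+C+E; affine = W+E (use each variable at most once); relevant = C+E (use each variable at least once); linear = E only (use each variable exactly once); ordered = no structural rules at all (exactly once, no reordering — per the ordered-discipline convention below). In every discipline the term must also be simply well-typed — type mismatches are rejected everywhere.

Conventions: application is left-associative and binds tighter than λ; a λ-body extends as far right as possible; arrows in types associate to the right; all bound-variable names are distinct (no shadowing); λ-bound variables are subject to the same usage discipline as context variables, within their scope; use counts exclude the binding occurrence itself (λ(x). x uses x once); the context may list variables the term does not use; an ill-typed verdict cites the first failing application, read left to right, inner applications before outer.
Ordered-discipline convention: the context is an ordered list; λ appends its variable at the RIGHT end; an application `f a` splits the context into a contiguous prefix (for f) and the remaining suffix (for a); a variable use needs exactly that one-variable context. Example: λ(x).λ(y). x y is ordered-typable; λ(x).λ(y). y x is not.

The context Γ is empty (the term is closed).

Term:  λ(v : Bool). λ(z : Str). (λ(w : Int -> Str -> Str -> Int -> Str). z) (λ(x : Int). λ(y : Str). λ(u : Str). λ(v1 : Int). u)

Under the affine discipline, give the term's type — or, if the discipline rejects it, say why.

term : Bool -> Str -> Str
usage: v (λ-bound)=0; z (λ-bound)=1; w (λ-bound)=0; x (λ-bound)=0; y (λ-bound)=0; u (λ-bound)=1; v1 (λ-bound)=0
use order (left to right): z, u
typing: ✓ — Bool -> Str -> Str
summary: ordered ✗ | linear ✗ | affine ✓ | relevant ✗ | unrestricted ✓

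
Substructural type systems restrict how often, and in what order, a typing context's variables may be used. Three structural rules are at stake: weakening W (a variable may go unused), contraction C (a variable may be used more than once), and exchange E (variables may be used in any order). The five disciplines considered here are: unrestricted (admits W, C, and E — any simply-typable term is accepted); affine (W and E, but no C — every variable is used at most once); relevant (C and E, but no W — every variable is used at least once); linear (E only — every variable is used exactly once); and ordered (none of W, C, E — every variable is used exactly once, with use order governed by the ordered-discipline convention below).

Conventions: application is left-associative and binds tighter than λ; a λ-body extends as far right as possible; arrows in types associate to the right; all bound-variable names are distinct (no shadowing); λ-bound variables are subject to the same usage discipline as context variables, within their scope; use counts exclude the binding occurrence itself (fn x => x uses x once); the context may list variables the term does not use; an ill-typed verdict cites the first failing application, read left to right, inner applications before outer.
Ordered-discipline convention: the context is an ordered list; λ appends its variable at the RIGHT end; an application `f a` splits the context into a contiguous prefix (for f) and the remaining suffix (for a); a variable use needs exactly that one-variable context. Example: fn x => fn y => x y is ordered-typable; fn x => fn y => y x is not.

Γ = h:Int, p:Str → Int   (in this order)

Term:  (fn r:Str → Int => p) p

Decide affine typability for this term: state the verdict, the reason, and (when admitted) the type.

no — needs contraction — p ×2
usage: h=0, p=2, r [bound]=0
uses in reading order: p, p
typing: ✓ — Str → Int
all disciplines: ordered ✗ | linear ✗ | affine ✗ | relevant ✗ | unrestricted ✓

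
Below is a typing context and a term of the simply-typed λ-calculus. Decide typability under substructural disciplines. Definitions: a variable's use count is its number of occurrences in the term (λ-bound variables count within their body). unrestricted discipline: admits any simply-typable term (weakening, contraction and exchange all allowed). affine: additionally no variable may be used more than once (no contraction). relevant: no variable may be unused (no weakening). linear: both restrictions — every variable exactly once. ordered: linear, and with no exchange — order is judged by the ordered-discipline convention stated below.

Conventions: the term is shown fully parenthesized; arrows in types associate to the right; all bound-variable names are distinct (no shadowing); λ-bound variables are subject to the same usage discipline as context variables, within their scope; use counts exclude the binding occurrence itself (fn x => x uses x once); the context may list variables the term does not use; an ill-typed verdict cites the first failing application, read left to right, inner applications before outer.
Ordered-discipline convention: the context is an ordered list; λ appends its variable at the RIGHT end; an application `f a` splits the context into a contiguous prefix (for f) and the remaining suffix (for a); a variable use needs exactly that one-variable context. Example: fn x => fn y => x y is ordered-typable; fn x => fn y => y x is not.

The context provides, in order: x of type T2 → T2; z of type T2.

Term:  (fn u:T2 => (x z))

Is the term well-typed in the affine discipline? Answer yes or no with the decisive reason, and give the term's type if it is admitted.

yes — x, z, u: no repeats, contraction unneeded; term : T2 → T2
counts: x: 1×; z: 1×; u (λ-bound): 0×
use order (left to right): x, z
typing: ✓ — T2 → T2
per-discipline verdicts: ordered ✗ · linear ✗ · affine ✓ · relevant ✗ · unrestricted ✓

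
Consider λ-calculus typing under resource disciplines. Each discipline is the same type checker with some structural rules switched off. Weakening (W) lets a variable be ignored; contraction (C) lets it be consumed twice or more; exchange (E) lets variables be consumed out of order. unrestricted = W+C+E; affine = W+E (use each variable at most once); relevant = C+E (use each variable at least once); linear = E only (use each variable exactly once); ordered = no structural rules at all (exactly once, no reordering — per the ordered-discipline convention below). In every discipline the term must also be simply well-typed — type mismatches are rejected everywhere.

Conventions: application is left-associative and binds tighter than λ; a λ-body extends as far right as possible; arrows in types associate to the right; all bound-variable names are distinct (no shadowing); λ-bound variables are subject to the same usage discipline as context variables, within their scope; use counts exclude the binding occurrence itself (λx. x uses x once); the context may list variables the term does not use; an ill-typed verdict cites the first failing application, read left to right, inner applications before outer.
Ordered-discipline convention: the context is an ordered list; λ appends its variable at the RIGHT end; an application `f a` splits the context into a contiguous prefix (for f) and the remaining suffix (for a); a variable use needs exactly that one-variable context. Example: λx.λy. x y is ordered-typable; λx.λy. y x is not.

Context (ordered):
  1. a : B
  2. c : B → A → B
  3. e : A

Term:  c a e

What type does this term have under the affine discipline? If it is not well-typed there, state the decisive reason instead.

term : B
usage: a: 1; c: 1; e: 1
uses in reading order: c, a, e
typing: well-typed at B
per-discipline verdicts: ordered ✗; linear ✓; affine ✓; relevant ✓; unrestricted ✓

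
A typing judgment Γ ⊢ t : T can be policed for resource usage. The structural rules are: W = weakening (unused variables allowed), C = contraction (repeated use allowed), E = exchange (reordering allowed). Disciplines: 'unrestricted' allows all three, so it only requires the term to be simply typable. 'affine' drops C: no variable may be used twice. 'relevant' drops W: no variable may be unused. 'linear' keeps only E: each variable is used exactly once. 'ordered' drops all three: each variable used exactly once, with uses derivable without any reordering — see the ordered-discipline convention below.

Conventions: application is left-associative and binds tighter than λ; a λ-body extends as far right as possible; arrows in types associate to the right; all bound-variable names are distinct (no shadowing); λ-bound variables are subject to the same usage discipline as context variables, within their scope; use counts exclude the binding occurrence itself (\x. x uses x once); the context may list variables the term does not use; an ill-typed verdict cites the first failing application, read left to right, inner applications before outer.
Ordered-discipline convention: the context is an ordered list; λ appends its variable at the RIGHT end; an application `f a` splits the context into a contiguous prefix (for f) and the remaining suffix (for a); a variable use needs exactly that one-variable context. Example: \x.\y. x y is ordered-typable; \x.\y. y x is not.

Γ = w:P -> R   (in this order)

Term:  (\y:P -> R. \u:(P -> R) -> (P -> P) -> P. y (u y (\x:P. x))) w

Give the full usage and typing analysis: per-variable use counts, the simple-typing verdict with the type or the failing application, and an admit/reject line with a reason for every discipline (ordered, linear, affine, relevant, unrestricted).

usage: w=1, y (λ-bound)=2, u (λ-bound)=1, x (λ-bound)=1
order of uses: y, u, y, x, w
typing: ✓ — ((P -> R) -> (P -> P) -> P) -> R
ordered ✗ (repeated use of y ×2)
linear ✗ (repeated use of y ×2)
affine ✗ (repeated use of y ×2)
relevant ✓ (every one of w, y, u, x appears)
unrestricted ✓ (typability at ((P -> R) -> (P -> P) -> P) -> R is all that's needed)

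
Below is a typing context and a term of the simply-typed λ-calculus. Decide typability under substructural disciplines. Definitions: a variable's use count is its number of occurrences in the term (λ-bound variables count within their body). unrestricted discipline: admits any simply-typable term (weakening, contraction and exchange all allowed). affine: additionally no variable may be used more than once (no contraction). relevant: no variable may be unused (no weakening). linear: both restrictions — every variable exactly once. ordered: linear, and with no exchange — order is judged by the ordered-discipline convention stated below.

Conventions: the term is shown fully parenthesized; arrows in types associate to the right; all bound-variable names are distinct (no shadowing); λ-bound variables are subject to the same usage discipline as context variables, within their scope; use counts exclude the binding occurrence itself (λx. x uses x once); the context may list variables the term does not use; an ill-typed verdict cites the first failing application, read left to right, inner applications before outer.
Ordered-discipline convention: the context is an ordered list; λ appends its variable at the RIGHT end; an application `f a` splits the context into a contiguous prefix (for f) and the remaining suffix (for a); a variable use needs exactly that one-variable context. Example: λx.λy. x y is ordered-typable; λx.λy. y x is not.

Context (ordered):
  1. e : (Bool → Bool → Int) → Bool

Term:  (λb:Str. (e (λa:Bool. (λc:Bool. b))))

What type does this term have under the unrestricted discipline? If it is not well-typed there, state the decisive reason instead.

not well-typed under unrestricted — the type mismatch rejects it
use counts: e=1; b (bound)=1; a (bound)=0; c (bound)=0
uses in reading order: e, b
typing: ill-typed: a function awaiting Bool → Bool → Int gets Bool → Bool → Str
all disciplines: ordered ✗; linear ✗; affine ✗; relevant ✗; unrestricted ✗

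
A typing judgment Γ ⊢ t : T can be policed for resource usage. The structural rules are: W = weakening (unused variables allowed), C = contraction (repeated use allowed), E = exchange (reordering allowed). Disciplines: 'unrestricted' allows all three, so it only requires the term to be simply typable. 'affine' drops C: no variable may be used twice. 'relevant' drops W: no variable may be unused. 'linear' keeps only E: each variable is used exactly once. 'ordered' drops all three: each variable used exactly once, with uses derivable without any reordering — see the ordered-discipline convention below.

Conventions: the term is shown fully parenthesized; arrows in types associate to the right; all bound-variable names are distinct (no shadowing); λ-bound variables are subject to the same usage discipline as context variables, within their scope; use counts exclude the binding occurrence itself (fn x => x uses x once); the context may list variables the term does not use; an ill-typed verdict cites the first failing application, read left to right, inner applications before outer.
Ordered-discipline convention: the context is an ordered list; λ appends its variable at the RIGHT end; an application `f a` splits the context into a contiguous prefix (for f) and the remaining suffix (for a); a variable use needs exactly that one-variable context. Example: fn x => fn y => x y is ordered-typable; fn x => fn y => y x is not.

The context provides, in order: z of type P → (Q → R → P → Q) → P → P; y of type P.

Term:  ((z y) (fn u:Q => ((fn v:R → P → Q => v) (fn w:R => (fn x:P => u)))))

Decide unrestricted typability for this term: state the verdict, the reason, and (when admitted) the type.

yes — type-checks (P → P) and nothing is barred; term : P → P
variable uses: z: 1, y: 1, u [bound]: 1, v [bound]: 1, w [bound]: 0, x [bound]: 0
order of uses: z, y, v, u
typing: well-typed at P → P
all disciplines: ordered ✗ · linear ✗ · affine ✓ · relevant ✗ · unrestricted ✓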